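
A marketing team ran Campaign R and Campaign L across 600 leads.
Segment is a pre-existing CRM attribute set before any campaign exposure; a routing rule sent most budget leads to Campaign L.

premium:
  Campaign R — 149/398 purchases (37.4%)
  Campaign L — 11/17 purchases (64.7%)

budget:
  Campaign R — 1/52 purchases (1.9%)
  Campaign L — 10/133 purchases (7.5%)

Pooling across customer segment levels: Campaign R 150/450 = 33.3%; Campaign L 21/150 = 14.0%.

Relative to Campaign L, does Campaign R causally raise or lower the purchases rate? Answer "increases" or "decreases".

decreases

Customer segment is set before the campaign has any effect — it is not caused by the campaign — and it independently drives the outcome. That makes it a confounder, so the causal comparison is within customer segment levels.
Within each level — premium: 37.4% vs 64.7%; budget: 1.9% vs 7.5% — Campaign L is higher every time.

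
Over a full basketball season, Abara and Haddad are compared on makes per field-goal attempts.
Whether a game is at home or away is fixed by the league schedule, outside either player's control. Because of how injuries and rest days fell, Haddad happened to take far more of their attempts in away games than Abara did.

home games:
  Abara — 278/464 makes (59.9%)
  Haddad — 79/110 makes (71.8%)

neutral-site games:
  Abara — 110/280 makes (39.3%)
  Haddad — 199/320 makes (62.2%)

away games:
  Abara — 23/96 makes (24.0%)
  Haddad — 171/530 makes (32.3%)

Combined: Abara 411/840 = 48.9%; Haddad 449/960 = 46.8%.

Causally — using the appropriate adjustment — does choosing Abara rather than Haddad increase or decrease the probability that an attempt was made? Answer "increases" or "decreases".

decreases

Game venue satisfies the back-door criterion: it is not a descendant of the player, and it blocks the spurious path from player to outcome. Adjusting for it (i.e., using the within-game venue rates) gives the causal effect.
Within each level — home games: 59.9% vs 71.8%; neutral-site games: 39.3% vs 62.2%; away games: 24.0% vs 32.3% — Haddad is higher every time.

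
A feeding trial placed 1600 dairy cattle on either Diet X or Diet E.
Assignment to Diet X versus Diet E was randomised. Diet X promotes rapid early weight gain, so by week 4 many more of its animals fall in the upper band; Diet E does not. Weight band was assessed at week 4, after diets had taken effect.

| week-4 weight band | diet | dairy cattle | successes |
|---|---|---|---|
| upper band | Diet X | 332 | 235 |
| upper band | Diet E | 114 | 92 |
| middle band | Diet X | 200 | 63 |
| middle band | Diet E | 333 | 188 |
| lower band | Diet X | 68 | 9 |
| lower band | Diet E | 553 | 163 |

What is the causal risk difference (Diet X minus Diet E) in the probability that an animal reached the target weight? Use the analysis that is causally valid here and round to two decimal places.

Because the diet influences week-4 weight band, week-4 weight band is a post-treatment mediator, not a confounder. Stratifying on it would bias the estimate; the causal effect is the crude pooled difference.
The causal difference is the pooled difference: 0.512 − 0.443 = +0.069.

+0.07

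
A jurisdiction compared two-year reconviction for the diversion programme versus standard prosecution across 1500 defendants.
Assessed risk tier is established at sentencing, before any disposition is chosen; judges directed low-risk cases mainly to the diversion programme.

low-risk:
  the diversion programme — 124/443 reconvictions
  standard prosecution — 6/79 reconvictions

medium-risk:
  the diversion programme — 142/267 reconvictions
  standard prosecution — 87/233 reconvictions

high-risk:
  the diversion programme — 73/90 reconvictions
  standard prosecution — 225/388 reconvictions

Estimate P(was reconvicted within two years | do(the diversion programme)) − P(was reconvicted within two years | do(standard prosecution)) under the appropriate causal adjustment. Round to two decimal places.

+0.20

Within every assessed risk tier level standard prosecution has the lower rate, yet pooled the diversion programme does — Simpson's reversal.
Since assessed risk tier is a pre-existing factor (not a product of the disposition) and it affects the outcome on its own, it is a confounder. The stratified rates, not the pooled rate, identify the causal effect.
Adjusting over the population distribution of assessed risk tier: 0.348·(0.280−0.076) + 0.333·(0.532−0.373) + 0.319·(0.811−0.580) = +0.197.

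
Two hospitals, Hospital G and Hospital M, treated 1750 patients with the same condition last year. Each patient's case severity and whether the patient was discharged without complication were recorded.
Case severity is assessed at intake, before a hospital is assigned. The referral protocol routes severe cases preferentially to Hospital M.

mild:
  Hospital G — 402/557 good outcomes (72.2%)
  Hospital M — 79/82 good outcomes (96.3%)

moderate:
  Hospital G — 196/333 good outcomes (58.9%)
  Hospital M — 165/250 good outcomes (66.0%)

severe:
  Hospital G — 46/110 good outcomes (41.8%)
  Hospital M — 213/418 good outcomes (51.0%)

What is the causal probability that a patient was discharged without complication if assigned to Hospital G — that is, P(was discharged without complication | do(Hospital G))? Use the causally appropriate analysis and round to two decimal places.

Within every case severity level Hospital M has the higher rate, yet pooled Hospital G does — Simpson's reversal.
Case severity is set before the hospital has any effect — it is not caused by the hospital — and it independently drives the outcome. That makes it a confounder, so the causal comparison is within case severity levels.
Standardising Hospital G to the population case severity mix: 0.365·402/557 + 0.333·196/333 + 0.302·46/110 = 0.586.

0.59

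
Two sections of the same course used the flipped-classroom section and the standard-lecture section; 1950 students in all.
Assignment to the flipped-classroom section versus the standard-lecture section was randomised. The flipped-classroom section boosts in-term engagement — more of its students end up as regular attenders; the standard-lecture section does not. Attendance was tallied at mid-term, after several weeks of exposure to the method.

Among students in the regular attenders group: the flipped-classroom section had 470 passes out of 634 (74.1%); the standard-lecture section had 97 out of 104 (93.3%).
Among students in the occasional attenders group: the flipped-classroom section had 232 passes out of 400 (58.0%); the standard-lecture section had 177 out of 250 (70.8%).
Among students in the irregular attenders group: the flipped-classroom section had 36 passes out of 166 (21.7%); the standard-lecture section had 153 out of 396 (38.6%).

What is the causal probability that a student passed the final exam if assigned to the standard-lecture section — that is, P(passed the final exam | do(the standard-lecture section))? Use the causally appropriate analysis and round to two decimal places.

0.57

The stratified and pooled comparisons disagree (the standard-lecture section wins within each mid-term attendance; the flipped-classroom section wins overall), so the answer turns on the causal role of mid-term attendance.
The distribution of mid-term attendance is itself part of what the teaching method does — it is an intermediate outcome. Holding it fixed would remove that part of the effect; the total effect is the pooled difference.
So P(outcome | do(the standard-lecture section)) is just the pooled rate for the standard-lecture section: 427/750 = 0.569.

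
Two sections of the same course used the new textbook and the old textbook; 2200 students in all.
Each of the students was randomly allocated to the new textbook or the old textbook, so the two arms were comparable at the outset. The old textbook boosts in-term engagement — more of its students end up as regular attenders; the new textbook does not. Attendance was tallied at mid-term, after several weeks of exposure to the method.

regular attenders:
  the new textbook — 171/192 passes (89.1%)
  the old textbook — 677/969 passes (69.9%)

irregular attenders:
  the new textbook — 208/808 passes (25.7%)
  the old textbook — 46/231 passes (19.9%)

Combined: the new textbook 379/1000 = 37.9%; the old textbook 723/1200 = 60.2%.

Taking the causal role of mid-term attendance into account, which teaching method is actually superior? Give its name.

Stratifying would compare teaching methods among students the teaching methods themselves sorted into mid-term attendance groups — a form of selection on an intermediate. The unconditioned pooled rates give the total causal effect.
Pooled: the new textbook 37.9% vs the old textbook 60.2%; the old textbook is higher overall.

the old textbook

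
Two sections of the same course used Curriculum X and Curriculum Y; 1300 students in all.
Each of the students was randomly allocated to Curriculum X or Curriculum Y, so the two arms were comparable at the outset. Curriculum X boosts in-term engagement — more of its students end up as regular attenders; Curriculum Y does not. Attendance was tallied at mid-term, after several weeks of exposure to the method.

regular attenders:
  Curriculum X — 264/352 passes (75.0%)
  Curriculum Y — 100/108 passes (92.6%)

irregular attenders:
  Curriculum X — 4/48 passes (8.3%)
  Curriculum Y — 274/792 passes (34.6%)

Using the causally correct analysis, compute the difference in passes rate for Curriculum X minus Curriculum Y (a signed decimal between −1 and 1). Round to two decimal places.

Within every mid-term attendance level Curriculum Y has the higher rate, yet pooled Curriculum X does — Simpson's reversal.
The distribution of mid-term attendance is itself part of what the teaching method does — it is an intermediate outcome. Holding it fixed would remove that part of the effect; the total effect is the pooled difference.
The causal difference is the pooled difference: 0.670 − 0.416 = +0.254.

+0.25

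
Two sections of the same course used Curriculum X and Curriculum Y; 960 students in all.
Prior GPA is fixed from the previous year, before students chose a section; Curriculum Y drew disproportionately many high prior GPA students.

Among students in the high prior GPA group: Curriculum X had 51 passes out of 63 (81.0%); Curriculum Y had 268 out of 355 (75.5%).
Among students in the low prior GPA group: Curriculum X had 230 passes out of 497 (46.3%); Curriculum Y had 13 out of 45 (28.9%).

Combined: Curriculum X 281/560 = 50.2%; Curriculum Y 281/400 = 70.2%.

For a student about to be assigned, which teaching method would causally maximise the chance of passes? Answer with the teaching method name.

Curriculum X is higher inside every prior GPA band stratum but Curriculum Y is higher in aggregate. Whether to stratify depends on how prior GPA band relates to the teaching method.
Here prior GPA band is a common cause — it drives both which teaching method a case falls under and the outcome. The crude comparison mixes populations; the stratum-specific rates are the causally relevant ones.
Within each level — high prior GPA: 81.0% vs 75.5%; low prior GPA: 46.3% vs 28.9% — Curriculum X is higher every time.

Curriculum X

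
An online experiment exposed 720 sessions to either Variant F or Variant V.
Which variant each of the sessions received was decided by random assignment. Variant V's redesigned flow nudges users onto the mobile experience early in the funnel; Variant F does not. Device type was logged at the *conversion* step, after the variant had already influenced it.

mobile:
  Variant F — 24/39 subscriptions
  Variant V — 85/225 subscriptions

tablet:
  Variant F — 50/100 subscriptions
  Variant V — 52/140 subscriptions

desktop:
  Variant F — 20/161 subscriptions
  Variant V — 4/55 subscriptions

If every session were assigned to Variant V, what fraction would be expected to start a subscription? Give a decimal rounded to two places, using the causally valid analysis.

The distribution of device type is itself part of what the variant does — it is an intermediate outcome. Holding it fixed would remove that part of the effect; the total effect is the pooled difference.
So P(outcome | do(Variant V)) is just the pooled rate for Variant V: 141/420 = 0.336.

0.34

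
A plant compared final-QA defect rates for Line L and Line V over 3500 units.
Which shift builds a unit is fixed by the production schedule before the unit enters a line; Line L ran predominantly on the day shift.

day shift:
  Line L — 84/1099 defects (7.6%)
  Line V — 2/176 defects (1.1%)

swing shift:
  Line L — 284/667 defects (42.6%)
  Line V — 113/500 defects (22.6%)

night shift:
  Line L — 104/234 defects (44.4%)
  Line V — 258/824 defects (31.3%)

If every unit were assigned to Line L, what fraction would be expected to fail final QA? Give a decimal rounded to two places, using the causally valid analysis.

0.30

Line V is lower inside every shift stratum but Line L is lower in aggregate. Whether to stratify depends on how shift relates to the line.
Here shift is a common cause — it drives both which line a case falls under and the outcome. The crude comparison mixes populations; the stratum-specific rates are the causally relevant ones.
Standardising Line L to the population shift mix: 0.364·84/1099 + 0.333·284/667 + 0.302·104/234 = 0.304.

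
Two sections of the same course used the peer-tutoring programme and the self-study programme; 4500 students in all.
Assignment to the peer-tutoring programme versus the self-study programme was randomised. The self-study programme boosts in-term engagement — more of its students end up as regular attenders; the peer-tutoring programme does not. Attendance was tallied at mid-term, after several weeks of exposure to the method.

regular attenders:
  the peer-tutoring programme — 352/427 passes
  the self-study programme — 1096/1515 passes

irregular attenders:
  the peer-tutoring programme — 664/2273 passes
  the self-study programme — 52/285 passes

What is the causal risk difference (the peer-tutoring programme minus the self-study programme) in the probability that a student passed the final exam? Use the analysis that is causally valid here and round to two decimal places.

The mid-term attendance-specific comparison favours the peer-tutoring programme throughout, but the pooled figures favour the self-study programme. The question is whether to condition on mid-term attendance.
Mid-term attendance lies on the pathway teaching method → mid-term attendance → outcome, so adjusting for it blocks the indirect effect. For the total causal effect of teaching method, use the unadjusted pooled rates.
The causal difference is the pooled difference: 0.376 − 0.638 = -0.261.

-0.26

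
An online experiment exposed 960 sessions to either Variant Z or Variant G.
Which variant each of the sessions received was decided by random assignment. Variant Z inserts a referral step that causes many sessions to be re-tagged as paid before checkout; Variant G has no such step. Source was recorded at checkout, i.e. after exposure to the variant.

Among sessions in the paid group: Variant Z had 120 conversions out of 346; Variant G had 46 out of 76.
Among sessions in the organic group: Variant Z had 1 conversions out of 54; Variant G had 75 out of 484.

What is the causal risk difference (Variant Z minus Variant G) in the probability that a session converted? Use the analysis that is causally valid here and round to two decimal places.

+0.09

Variant G is higher inside every traffic source stratum but Variant Z is higher in aggregate. Whether to stratify depends on how traffic source relates to the variant.
Stratifying would compare variants among sessions the variants themselves sorted into traffic source groups — a form of selection on an intermediate. The unconditioned pooled rates give the total causal effect.
The causal difference is the pooled difference: 0.302 − 0.216 = +0.086.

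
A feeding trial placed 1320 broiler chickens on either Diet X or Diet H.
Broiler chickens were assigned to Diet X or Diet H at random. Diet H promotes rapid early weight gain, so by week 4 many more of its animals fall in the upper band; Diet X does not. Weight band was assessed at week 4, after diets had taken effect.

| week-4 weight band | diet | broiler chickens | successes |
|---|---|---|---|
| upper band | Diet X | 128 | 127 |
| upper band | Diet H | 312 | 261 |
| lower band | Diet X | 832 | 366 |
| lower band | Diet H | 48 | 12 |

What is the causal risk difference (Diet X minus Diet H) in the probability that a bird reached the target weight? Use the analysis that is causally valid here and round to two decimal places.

-0.24

Stratifying would compare diets among broiler chickens the diets themselves sorted into week-4 weight band groups — a form of selection on an intermediate. The unconditioned pooled rates give the total causal effect.
The causal difference is the pooled difference: 0.514 − 0.758 = -0.245.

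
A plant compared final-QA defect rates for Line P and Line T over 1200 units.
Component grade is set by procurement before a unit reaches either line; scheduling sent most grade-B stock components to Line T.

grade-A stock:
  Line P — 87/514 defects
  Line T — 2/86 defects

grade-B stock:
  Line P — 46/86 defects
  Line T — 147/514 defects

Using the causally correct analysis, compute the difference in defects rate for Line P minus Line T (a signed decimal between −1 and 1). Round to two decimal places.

+0.20

Component grade satisfies the back-door criterion: it is not a descendant of the line, and it blocks the spurious path from line to outcome. Adjusting for it (i.e., using the within-component grade rates) gives the causal effect.
Adjusting over the population distribution of component grade: 0.500·(0.169−0.023) + 0.500·(0.535−0.286) = +0.197.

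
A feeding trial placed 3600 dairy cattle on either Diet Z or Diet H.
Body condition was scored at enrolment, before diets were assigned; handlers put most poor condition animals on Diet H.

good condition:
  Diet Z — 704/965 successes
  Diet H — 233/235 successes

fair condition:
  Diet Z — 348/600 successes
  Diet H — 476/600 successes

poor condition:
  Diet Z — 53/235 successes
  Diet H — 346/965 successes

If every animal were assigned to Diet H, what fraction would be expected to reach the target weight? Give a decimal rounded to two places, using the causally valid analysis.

Since starting body condition is a pre-existing factor (not a product of the diet) and it affects the outcome on its own, it is a confounder. The stratified rates, not the pooled rate, identify the causal effect.
Standardising Diet H to the population starting body condition mix: 0.333·233/235 + 0.333·476/600 + 0.333·346/965 = 0.714.

0.71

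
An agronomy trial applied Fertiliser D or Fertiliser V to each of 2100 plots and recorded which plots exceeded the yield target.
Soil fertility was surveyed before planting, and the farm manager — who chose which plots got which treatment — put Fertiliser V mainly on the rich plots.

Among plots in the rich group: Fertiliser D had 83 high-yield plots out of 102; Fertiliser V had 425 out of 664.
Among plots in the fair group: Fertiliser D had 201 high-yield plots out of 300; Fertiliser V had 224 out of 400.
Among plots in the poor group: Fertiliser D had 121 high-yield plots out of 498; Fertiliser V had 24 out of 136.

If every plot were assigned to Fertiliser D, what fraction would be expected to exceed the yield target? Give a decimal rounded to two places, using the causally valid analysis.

Here soil fertility is a common cause — it drives both which fertiliser a case falls under and the outcome. The crude comparison mixes populations; the stratum-specific rates are the causally relevant ones.
Standardising Fertiliser D to the population soil fertility mix: 0.365·83/102 + 0.333·201/300 + 0.302·121/498 = 0.594.

0.59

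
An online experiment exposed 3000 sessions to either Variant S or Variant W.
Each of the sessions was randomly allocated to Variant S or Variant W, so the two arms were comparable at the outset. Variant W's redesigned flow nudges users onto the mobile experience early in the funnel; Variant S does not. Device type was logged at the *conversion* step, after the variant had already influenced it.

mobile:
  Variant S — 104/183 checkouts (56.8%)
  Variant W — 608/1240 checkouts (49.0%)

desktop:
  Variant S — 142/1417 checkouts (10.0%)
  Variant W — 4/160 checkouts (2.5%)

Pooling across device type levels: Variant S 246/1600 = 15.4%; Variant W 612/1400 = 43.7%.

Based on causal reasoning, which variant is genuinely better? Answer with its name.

Variant W

Within every device type level Variant S has the higher rate, yet pooled Variant W does — Simpson's reversal.
Device type lies on the pathway variant → device type → outcome, so adjusting for it blocks the indirect effect. For the total causal effect of variant, use the unadjusted pooled rates.
Pooled: Variant S 15.4% vs Variant W 43.7%; Variant W is higher overall.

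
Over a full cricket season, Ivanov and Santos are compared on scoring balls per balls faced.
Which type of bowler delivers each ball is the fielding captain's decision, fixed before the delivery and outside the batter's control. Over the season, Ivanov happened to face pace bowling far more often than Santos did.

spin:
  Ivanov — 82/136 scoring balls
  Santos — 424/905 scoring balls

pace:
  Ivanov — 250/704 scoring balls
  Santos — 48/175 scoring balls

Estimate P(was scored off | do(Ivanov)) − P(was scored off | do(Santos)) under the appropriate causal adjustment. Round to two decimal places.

Bowling type differs across players for reasons unrelated to any effect of the player itself, and it separately predicts the outcome — a classic confounder. We must compare within bowling type levels.
Adjusting over the population distribution of bowling type: 0.542·(0.603−0.469) + 0.458·(0.355−0.274) = +0.110.

+0.11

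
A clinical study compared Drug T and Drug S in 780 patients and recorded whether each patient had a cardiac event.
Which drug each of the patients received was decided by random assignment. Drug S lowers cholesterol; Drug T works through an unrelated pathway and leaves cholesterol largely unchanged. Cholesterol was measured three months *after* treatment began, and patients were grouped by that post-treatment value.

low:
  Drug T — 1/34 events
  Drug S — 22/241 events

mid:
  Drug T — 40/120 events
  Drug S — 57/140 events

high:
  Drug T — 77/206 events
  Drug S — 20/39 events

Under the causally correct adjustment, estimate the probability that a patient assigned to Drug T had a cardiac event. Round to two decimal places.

0.33

Cholesterol here is a post-treatment variable shaped by the drug; conditioning on it would introduce bias rather than remove it. The overall comparison is the causal one.
So P(outcome | do(Drug T)) is just the pooled rate for Drug T: 118/360 = 0.328.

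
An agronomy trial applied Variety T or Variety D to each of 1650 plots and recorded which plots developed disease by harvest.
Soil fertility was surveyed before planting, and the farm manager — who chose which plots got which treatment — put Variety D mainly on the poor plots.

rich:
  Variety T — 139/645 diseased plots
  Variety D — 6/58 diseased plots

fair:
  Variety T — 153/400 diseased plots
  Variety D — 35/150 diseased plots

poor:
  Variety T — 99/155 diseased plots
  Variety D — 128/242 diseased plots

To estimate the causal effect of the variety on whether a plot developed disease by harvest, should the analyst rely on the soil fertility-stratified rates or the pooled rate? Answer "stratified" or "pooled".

stratified

Since soil fertility is a pre-existing factor (not a product of the variety) and it affects the outcome on its own, it is a confounder. The stratified rates, not the pooled rate, identify the causal effect.
Within each level — rich: 21.6% vs 10.3%; fair: 38.2% vs 23.3%; poor: 63.9% vs 52.9% — Variety D is lower every time.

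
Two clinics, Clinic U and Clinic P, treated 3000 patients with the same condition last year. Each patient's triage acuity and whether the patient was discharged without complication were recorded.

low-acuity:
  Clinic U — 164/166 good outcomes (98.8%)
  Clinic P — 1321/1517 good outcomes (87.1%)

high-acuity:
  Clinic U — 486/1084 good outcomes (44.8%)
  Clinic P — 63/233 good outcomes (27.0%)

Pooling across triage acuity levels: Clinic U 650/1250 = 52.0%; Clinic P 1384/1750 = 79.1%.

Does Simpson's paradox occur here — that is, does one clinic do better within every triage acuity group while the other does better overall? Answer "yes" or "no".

yes

Within each triage acuity level (low-acuity 98.8% vs 87.1%; high-acuity 44.8% vs 27.0%), Clinic U has the higher rate every time. Pooled: 52.0% vs 79.1% — Clinic P has the higher rate overall. The two comparisons disagree.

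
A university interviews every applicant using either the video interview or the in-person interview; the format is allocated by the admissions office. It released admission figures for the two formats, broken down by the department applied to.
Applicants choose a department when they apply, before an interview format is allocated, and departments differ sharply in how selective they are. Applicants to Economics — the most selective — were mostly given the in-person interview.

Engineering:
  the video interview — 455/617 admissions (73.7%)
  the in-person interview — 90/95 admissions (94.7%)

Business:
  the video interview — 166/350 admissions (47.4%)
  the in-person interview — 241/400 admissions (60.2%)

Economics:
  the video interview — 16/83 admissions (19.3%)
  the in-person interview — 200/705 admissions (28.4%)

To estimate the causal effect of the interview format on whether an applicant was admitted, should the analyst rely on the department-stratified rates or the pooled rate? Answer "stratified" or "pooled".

Within every department level the in-person interview has the higher rate, yet pooled the video interview does — Simpson's reversal.
Department satisfies the back-door criterion: it is not a descendant of the interview format, and it blocks the spurious path from interview format to outcome. Adjusting for it (i.e., using the within-department rates) gives the causal effect.
Within each level — Engineering: 73.7% vs 94.7%; Business: 47.4% vs 60.2%; Economics: 19.3% vs 28.4% — the in-person interview is higher every time.

stratified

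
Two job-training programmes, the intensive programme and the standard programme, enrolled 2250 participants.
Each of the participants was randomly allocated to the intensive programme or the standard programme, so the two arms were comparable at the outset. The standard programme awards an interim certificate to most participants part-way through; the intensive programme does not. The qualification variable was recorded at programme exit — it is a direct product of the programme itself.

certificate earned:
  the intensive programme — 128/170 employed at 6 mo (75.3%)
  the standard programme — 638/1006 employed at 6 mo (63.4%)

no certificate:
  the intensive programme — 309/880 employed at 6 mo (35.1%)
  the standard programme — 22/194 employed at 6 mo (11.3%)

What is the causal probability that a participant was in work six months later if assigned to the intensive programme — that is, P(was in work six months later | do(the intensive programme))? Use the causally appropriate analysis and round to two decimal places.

0.42

The qualification attained during the programme-specific comparison favours the intensive programme throughout, but the pooled figures favour the standard programme. The question is whether to condition on qualification attained during the programme.
Qualification attained during the programme is recorded after the programme and is itself shifted by it — it sits on the causal path from programme to outcome. Conditioning on a mediator would strip out part of the effect we want; the pooled comparison gives the total causal effect.
So P(outcome | do(the intensive programme)) is just the pooled rate for the intensive programme: 437/1050 = 0.416.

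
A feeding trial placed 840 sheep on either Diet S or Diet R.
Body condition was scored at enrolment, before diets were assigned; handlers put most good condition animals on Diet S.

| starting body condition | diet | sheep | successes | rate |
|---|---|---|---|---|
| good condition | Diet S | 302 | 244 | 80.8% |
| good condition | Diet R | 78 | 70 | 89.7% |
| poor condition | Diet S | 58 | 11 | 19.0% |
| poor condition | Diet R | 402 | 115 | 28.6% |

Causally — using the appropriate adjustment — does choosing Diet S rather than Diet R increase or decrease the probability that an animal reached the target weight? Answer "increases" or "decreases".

decreases

Within every starting body condition level Diet R has the higher rate, yet pooled Diet S does — Simpson's reversal.
Starting body condition is set before the diet has any effect — it is not caused by the diet — and it independently drives the outcome. That makes it a confounder, so the causal comparison is within starting body condition levels.
Within each level — good condition: 80.8% vs 89.7%; poor condition: 19.0% vs 28.6% — Diet R is higher every time.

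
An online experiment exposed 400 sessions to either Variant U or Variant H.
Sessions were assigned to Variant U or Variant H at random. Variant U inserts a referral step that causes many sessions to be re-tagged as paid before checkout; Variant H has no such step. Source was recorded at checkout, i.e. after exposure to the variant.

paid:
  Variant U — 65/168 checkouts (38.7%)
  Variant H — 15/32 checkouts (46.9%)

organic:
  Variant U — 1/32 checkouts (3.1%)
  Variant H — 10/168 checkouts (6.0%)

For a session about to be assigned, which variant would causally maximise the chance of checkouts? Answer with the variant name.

Traffic source lies on the pathway variant → traffic source → outcome, so adjusting for it blocks the indirect effect. For the total causal effect of variant, use the unadjusted pooled rates.
Pooled: Variant U 33.0% vs Variant H 12.5%; Variant U is higher overall.

Variant U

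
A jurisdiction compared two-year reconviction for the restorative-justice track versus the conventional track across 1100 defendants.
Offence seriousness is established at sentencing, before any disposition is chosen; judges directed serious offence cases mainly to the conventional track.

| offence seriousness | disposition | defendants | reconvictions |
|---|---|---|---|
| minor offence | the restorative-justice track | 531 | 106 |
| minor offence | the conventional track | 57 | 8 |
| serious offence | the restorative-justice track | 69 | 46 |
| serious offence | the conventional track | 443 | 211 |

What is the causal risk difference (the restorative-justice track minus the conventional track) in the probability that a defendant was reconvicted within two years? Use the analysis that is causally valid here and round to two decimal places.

The stratified and pooled comparisons disagree (the conventional track wins within each offence seriousness; the restorative-justice track wins overall), so the answer turns on the causal role of offence seriousness.
Here offence seriousness is a common cause — it drives both which disposition a case falls under and the outcome. The crude comparison mixes populations; the stratum-specific rates are the causally relevant ones.
Adjusting over the population distribution of offence seriousness: 0.535·(0.200−0.140) + 0.465·(0.667−0.476) = +0.120.

+0.12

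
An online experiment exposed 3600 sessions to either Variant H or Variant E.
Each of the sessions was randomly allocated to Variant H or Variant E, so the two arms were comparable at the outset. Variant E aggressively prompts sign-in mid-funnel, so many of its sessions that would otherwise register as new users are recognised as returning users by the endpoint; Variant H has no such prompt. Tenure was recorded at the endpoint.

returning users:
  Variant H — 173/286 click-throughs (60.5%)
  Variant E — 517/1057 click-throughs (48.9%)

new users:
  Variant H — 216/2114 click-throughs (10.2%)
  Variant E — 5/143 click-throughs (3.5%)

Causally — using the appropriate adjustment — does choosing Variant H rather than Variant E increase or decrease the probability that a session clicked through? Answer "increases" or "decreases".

decreases

The stratified and pooled comparisons disagree (Variant H wins within each user tenure; Variant E wins overall), so the answer turns on the causal role of user tenure.
User tenure here is a post-treatment variable shaped by the variant; conditioning on it would introduce bias rather than remove it. The overall comparison is the causal one.
Pooled: Variant H 16.2% vs Variant E 43.5%; Variant E is higher overall.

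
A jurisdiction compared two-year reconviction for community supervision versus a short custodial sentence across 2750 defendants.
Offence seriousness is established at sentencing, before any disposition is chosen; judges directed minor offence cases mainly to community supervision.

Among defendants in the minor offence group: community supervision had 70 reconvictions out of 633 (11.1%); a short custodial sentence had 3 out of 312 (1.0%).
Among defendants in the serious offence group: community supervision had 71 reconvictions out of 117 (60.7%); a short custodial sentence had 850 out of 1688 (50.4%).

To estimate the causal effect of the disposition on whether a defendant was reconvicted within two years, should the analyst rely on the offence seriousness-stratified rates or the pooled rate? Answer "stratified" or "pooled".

The offence seriousness-specific comparison favours a short custodial sentence throughout, but the pooled figures favour community supervision. The question is whether to condition on offence seriousness.
Offence seriousness is set before the disposition has any effect — it is not caused by the disposition — and it independently drives the outcome. That makes it a confounder, so the causal comparison is within offence seriousness levels.
Within each level — minor offence: 11.1% vs 1.0%; serious offence: 60.7% vs 50.4% — a short custodial sentence is lower every time.

stratified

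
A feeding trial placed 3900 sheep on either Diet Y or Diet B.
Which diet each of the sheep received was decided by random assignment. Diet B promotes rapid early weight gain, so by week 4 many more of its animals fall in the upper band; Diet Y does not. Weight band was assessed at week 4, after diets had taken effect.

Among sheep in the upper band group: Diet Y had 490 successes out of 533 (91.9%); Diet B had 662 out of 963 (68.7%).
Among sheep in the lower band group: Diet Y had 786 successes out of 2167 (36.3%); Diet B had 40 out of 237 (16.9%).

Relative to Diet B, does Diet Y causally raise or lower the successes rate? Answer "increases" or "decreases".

The stratified and pooled comparisons disagree (Diet Y wins within each week-4 weight band; Diet B wins overall), so the answer turns on the causal role of week-4 weight band.
Week-4 weight band here is a post-treatment variable shaped by the diet; conditioning on it would introduce bias rather than remove it. The overall comparison is the causal one.
Pooled: Diet Y 47.3% vs Diet B 58.5%; Diet B is higher overall.

decreases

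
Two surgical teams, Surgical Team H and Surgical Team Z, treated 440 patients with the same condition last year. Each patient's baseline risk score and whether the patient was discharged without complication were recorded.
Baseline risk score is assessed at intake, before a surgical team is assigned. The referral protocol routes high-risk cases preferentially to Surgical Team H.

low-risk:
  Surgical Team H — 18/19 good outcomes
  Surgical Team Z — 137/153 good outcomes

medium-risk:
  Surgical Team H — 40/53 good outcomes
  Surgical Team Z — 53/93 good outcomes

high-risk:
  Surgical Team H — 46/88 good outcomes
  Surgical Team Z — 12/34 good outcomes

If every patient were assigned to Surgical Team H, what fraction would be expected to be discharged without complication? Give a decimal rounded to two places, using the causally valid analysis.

Surgical Team H is higher inside every baseline risk score stratum but Surgical Team Z is higher in aggregate. Whether to stratify depends on how baseline risk score relates to the surgical team.
Baseline risk score satisfies the back-door criterion: it is not a descendant of the surgical team, and it blocks the spurious path from surgical team to outcome. Adjusting for it (i.e., using the within-baseline risk score rates) gives the causal effect.
Standardising Surgical Team H to the population baseline risk score mix: 0.391·18/19 + 0.332·40/53 + 0.277·46/88 = 0.766.

0.77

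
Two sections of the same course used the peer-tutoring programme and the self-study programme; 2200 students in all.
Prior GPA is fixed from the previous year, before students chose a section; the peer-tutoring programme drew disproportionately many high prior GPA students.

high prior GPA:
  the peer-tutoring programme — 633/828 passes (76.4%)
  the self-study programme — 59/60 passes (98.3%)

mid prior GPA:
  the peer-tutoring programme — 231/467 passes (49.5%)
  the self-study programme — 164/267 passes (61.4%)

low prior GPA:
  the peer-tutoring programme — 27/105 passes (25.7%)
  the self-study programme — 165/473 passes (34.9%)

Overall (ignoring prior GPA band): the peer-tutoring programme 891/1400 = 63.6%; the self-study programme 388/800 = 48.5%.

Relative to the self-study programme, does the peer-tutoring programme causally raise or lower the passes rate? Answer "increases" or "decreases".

decreases

Since prior GPA band is a pre-existing factor (not a product of the teaching method) and it affects the outcome on its own, it is a confounder. The stratified rates, not the pooled rate, identify the causal effect.
Within each level — high prior GPA: 76.4% vs 98.3%; mid prior GPA: 49.5% vs 61.4%; low prior GPA: 25.7% vs 34.9% — the self-study programme is higher every time.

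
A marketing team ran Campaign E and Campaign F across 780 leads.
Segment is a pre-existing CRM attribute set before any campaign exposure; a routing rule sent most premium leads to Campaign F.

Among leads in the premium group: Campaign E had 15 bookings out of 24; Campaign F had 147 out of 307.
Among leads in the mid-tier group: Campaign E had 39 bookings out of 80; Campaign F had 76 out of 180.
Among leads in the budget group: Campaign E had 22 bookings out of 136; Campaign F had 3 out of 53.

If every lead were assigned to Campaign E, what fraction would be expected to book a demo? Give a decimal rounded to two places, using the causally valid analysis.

The customer segment-specific comparison favours Campaign E throughout, but the pooled figures favour Campaign F. The question is whether to condition on customer segment.
The imbalance in customer segment arose from how leads were allocated, not from anything the campaign did; and customer segment independently affects the outcome. The pooled gap is confounded — condition on customer segment.
Standardising Campaign E to the population customer segment mix: 0.424·15/24 + 0.333·39/80 + 0.242·22/136 = 0.467.

0.47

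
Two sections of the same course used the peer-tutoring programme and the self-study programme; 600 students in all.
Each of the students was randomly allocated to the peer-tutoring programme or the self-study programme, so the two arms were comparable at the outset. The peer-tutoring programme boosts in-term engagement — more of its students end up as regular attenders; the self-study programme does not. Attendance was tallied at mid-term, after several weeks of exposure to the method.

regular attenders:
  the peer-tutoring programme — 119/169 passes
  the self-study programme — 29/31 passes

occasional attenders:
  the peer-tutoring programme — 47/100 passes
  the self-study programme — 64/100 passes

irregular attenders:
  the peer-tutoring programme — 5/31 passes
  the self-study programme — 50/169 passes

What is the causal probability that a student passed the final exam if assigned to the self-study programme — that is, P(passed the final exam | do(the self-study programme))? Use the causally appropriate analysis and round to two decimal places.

0.48

the self-study programme is higher inside every mid-term attendance stratum but the peer-tutoring programme is higher in aggregate. Whether to stratify depends on how mid-term attendance relates to the teaching method.
Mid-term attendance is downstream of the teaching method. One should not condition on a consequence of treatment, so the overall rates are the right comparison.
So P(outcome | do(the self-study programme)) is just the pooled rate for the self-study programme: 143/300 = 0.477.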